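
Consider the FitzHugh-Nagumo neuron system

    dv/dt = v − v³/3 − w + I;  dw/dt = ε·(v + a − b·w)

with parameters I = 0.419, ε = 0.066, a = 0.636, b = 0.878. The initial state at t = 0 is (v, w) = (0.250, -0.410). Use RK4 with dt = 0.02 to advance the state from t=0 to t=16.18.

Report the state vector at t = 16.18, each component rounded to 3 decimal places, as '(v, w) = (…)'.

(v, w) = (0.795, 1.258)

t=0.000: state=(0.250, -0.410)
step 1 (dt=0.02): k1=(1.074, 0.082), k2=(1.083, 0.083), k3=(1.083, 0.083), k4=(1.092, 0.084); state += dt/6·(k1+2k2+2k3+k4)
t=0.020: state=(0.272, -0.408)
t=0.040: state=(0.294, -0.407)
t=0.060: state=(0.316, -0.405)
continuing one RK4 step at a time; state shown every 50 steps (Δt=1):
t=1.000: state=(1.545, -0.288)
t=2.000: state=(1.941, -0.114)
t=3.000: state=(1.912, 0.057)
t=4.000: state=(1.852, 0.215)
t=5.000: state=(1.790, 0.361)
t=6.000: state=(1.726, 0.494)
t=7.000: state=(1.662, 0.616)
t=8.000: state=(1.596, 0.726)
t=9.000: state=(1.528, 0.826)
t=10.000: state=(1.458, 0.916)
t=11.000: state=(1.384, 0.997)
t=12.000: state=(1.304, 1.067)
t=13.000: state=(1.216, 1.129)
t=14.000: state=(1.115, 1.181)
t=15.000: state=(0.994, 1.223)
t=16.000: state=(0.831, 1.254)
t=16.180: state=(0.795, 1.258)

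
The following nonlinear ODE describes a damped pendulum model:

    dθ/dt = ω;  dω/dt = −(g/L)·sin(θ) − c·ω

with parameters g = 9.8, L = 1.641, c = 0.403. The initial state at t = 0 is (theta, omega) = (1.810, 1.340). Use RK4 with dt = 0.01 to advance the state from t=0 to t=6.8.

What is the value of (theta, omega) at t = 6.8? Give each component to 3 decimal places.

(theta, omega) = (-0.214, -0.980)

t=0.000: state=(1.810, 1.340)
step 1 (dt=0.01): k1=(1.340, -6.342), k2=(1.308, -6.320), k3=(1.308, -6.320), k4=(1.277, -6.297); state += dt/6·(k1+2k2+2k3+k4)
t=0.010: state=(1.823, 1.277)
t=0.020: state=(1.836, 1.214)
t=0.030: state=(1.847, 1.152)
continuing one RK4 step at a time; state shown every 25 steps (Δt=0.25):
t=0.250: state=(1.957, -0.124)
t=0.500: state=(1.758, -1.461)
t=0.750: state=(1.232, -2.722)
t=1.000: state=(0.437, -3.495)
t=1.250: state=(-0.420, -3.152)
t=1.500: state=(-1.060, -1.876)
t=1.750: state=(-1.339, -0.360)
t=2.000: state=(-1.249, 1.050)
t=2.250: state=(-0.836, 2.182)
t=2.500: state=(-0.211, 2.678)
t=2.750: state=(0.424, 2.253)
t=3.000: state=(0.859, 1.164)
t=3.250: state=(0.992, -0.104)
t=3.500: state=(0.819, -1.229)
t=3.750: state=(0.411, -1.939)
t=4.000: state=(-0.093, -1.971)
t=4.250: state=(-0.517, -1.336)
t=4.500: state=(-0.732, -0.353)
t=4.750: state=(-0.694, 0.631)
t=5.000: state=(-0.439, 1.346)
t=5.250: state=(-0.063, 1.569)
t=5.500: state=(0.299, 1.238)
t=5.750: state=(0.525, 0.531)
t=6.000: state=(0.556, -0.272)
t=6.250: state=(0.402, -0.915)
t=6.500: state=(0.129, -1.204)
t=6.750: state=(-0.163, -1.056)
t=6.800: state=(-0.214, -0.980)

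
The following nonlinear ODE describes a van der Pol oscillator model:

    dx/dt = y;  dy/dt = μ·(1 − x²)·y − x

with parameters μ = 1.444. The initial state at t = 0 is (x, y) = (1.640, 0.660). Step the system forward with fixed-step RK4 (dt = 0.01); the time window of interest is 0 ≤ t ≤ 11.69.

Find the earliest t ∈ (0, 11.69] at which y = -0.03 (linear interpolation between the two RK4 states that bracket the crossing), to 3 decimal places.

t = 0.285

t=0.000: state=(1.640, 0.660)
step 1 (dt=0.01): k1=(0.660, -3.250), k2=(0.644, -3.224), k3=(0.644, -3.224), k4=(0.628, -3.197); state += dt/6·(k1+2k2+2k3+k4)
t=0.010: state=(1.646, 0.628)
t=0.020: state=(1.653, 0.596)
t=0.030: state=(1.658, 0.565)
t=0.280: state=(1.719, -0.022)
next step: t=0.290: state=(1.718, -0.038) — y has crossed -0.03
linear interpolation between t=0.280 (-0.02160) and t=0.290 (-0.03794) → t≈0.285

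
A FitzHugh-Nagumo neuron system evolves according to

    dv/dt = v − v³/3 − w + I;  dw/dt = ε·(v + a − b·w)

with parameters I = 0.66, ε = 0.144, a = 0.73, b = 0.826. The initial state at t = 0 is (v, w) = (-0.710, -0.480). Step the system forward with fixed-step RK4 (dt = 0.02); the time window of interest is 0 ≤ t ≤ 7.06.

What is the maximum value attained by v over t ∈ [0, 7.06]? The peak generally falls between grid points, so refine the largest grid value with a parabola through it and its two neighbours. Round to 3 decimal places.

max v = 1.918

t=0.000: state=(-0.710, -0.480)
step 1 (dt=0.02): k1=(0.549, 0.060), k2=(0.551, 0.061), k3=(0.551, 0.061), k4=(0.554, 0.061); state += dt/6·(k1+2k2+2k3+k4)
t=0.020: state=(-0.699, -0.479)
t=0.040: state=(-0.688, -0.478)
t=0.060: state=(-0.677, -0.476)
continuing one RK4 step at a time; state shown every 25 steps (Δt=0.5):
t=0.500: state=(-0.398, -0.440)
t=1.000: state=(0.044, -0.377)
t=1.500: state=(0.704, -0.279)
t=2.000: state=(1.444, -0.136)
t=2.500: state=(1.839, 0.040)
t=3.000: state=(1.918, 0.221)
t=3.500: state=(1.890, 0.393)
t=4.000: state=(1.836, 0.552)
t=4.500: state=(1.775, 0.697)
t=5.000: state=(1.711, 0.830)
t=5.500: state=(1.646, 0.950)
t=6.000: state=(1.580, 1.059)
t=6.500: state=(1.512, 1.157)
t=7.000: state=(1.442, 1.244)
t=7.060: state=(1.434, 1.254)
largest grid value and its neighbours: v(3.000)=1.91769, v(3.020)=1.91772, v(3.040)=1.91762
parabola through these three points peaks at t≈3.015 with v≈1.91773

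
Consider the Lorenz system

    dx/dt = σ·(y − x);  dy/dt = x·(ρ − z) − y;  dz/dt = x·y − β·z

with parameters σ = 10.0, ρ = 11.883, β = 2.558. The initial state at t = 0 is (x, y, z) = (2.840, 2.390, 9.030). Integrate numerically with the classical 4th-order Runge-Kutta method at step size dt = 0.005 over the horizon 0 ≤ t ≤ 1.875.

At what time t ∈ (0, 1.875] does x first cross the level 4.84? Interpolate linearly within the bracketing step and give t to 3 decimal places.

t=0.000: state=(2.840, 2.390, 9.030)
step 1 (dt=0.005): k1=(-4.500, 5.713, -16.311), k2=(-4.245, 5.781, -16.193), k3=(-4.249, 5.782, -16.192), k4=(-3.998, 5.851, -16.073); state += dt/6·(k1+2k2+2k3+k4)
t=0.005: state=(2.819, 2.419, 8.949)
t=0.010: state=(2.800, 2.449, 8.869)
t=0.015: state=(2.784, 2.479, 8.791)
continuing one RK4 step at a time; state shown every 20 steps (Δt=0.1):
t=0.100: state=(2.803, 3.106, 7.658)
t=0.200: state=(3.365, 4.167, 6.912)
t=0.300: state=(4.382, 5.599, 7.027)
t=0.335: state=(4.828, 6.152, 7.333)
next step: t=0.340: state=(4.894, 6.231, 7.389) — x has crossed 4.84
linear interpolation between t=0.335 (4.82793) and t=0.340 (4.89447) → t≈0.336

t = 0.336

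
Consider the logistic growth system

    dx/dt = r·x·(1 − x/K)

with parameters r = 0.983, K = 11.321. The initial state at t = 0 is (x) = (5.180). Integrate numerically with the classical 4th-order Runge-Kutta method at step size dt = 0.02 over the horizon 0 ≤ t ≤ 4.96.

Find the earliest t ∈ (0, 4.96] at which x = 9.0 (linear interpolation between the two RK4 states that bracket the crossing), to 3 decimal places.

t = 1.552

t=0.000: state=(5.180)
step 1 (dt=0.02): k1=(2.762), k2=(2.764), k3=(2.764), k4=(2.766); state += dt/6·(k1+2k2+2k3+k4)
t=0.020: state=(5.235)
t=0.040: state=(5.291)
t=0.060: state=(5.346)
continuing one RK4 step at a time; state shown every 10 steps (Δt=0.2):
t=0.200: state=(5.735)
t=0.400: state=(6.289)
t=0.600: state=(6.831)
t=0.800: state=(7.351)
t=1.000: state=(7.842)
t=1.200: state=(8.297)
t=1.400: state=(8.713)
t=1.540: state=(8.979)
next step: t=1.560: state=(9.015) — x has crossed 9.0
linear interpolation between t=1.540 (8.97854) and t=1.560 (9.01486) → t≈1.552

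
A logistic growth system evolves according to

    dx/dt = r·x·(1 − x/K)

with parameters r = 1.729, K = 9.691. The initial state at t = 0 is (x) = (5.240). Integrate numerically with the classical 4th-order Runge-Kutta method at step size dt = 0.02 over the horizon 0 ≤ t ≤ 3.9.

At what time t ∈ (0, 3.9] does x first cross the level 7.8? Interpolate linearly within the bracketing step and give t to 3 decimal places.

t=0.000: state=(5.240)
step 1 (dt=0.02): k1=(4.161), k2=(4.155), k3=(4.155), k4=(4.148); state += dt/6·(k1+2k2+2k3+k4)
t=0.020: state=(5.323)
t=0.040: state=(5.406)
t=0.060: state=(5.488)
continuing one RK4 step at a time; state shown every 10 steps (Δt=0.2):
t=0.200: state=(6.053)
t=0.400: state=(6.799)
t=0.600: state=(7.449)
t=0.720: state=(7.786)
next step: t=0.740: state=(7.839) — x has crossed 7.8
linear interpolation between t=0.720 (7.78635) and t=0.740 (7.83871) → t≈0.725

t = 0.725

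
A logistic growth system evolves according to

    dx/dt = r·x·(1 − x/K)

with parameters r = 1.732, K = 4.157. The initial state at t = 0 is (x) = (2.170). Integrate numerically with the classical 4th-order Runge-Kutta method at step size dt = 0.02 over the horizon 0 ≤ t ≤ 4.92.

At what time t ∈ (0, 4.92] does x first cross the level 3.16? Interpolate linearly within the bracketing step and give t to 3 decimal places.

t = 0.615

t=0.000: state=(2.170)
step 1 (dt=0.02): k1=(1.796), k2=(1.795), k3=(1.795), k4=(1.793); state += dt/6·(k1+2k2+2k3+k4)
t=0.020: state=(2.206)
t=0.040: state=(2.242)
t=0.060: state=(2.277)
continuing one RK4 step at a time; state shown every 10 steps (Δt=0.2):
t=0.200: state=(2.523)
t=0.400: state=(2.851)
t=0.600: state=(3.140)
next step: t=0.620: state=(3.166) — x has crossed 3.16
linear interpolation between t=0.600 (3.13995) and t=0.620 (3.16633) → t≈0.615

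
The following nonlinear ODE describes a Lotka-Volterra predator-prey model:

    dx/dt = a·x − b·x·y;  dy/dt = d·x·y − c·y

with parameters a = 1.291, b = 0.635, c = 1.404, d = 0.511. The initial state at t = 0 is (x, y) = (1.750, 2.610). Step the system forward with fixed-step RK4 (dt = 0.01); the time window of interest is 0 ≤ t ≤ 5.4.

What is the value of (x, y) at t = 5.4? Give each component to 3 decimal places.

t=0.000: state=(1.750, 2.610)
step 1 (dt=0.01): k1=(-0.641, -1.330), k2=(-0.633, -1.331), k3=(-0.633, -1.331), k4=(-0.624, -1.332); state += dt/6·(k1+2k2+2k3+k4)
t=0.010: state=(1.744, 2.597)
t=0.020: state=(1.738, 2.583)
t=0.030: state=(1.732, 2.570)
continuing one RK4 step at a time; state shown every 20 steps (Δt=0.2):
t=0.200: state=(1.654, 2.344)
t=0.400: state=(1.616, 2.091)
t=0.600: state=(1.628, 1.863)
t=0.800: state=(1.685, 1.666)
t=1.000: state=(1.785, 1.502)
t=1.200: state=(1.926, 1.370)
t=1.400: state=(2.109, 1.271)
t=1.600: state=(2.334, 1.204)
t=1.800: state=(2.599, 1.170)
t=2.000: state=(2.902, 1.170)
t=2.200: state=(3.231, 1.208)
t=2.400: state=(3.571, 1.292)
t=2.600: state=(3.892, 1.429)
t=2.800: state=(4.152, 1.629)
t=3.000: state=(4.300, 1.897)
t=3.200: state=(4.287, 2.225)
t=3.400: state=(4.090, 2.582)
t=3.600: state=(3.733, 2.911)
t=3.800: state=(3.285, 3.148)
t=4.000: state=(2.829, 3.249)
t=4.200: state=(2.427, 3.207)
t=4.400: state=(2.110, 3.052)
t=4.600: state=(1.880, 2.824)
t=4.800: state=(1.728, 2.562)
t=5.000: state=(1.643, 2.298)
t=5.200: state=(1.615, 2.049)
t=5.400: state=(1.635, 1.826)

(x, y) = (1.635, 1.826)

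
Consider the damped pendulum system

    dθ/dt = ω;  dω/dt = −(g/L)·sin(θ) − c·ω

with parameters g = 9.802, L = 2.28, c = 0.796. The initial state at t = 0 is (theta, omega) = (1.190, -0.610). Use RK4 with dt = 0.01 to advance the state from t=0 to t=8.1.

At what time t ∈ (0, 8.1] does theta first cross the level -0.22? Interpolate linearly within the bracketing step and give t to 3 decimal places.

t=0.000: state=(1.190, -0.610)
step 1 (dt=0.01): k1=(-0.610, -3.506), k2=(-0.628, -3.487), k3=(-0.627, -3.487), k4=(-0.645, -3.468); state += dt/6·(k1+2k2+2k3+k4)
t=0.010: state=(1.184, -0.645)
t=0.020: state=(1.177, -0.679)
t=0.030: state=(1.170, -0.713)
continuing one RK4 step at a time; state shown every 50 steps (Δt=0.5):
t=0.500: state=(0.540, -1.764)
t=0.940: state=(-0.213, -1.444)
next step: t=0.950: state=(-0.227, -1.423) — theta has crossed -0.22
linear interpolation between t=0.940 (-0.21270) and t=0.950 (-0.22704) → t≈0.945

t = 0.945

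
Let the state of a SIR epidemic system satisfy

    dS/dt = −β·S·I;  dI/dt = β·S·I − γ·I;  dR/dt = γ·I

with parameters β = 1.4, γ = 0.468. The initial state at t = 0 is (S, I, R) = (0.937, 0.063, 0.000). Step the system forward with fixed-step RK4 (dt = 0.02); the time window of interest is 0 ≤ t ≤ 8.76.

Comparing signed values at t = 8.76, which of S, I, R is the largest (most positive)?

t=0.000: state=(0.937, 0.063, 0.000)
step 1 (dt=0.02): k1=(-0.083, 0.053, 0.029), k2=(-0.083, 0.054, 0.030), k3=(-0.083, 0.054, 0.030), k4=(-0.084, 0.054, 0.030); state += dt/6·(k1+2k2+2k3+k4)
t=0.020: state=(0.935, 0.064, 0.001)
t=0.040: state=(0.934, 0.065, 0.001)
t=0.060: state=(0.932, 0.066, 0.002)
continuing one RK4 step at a time; state shown every 25 steps (Δt=0.5):
t=0.500: state=(0.887, 0.095, 0.018)
t=1.000: state=(0.819, 0.136, 0.045)
t=1.500: state=(0.732, 0.185, 0.083)
t=2.000: state=(0.631, 0.237, 0.132)
t=2.500: state=(0.526, 0.281, 0.193)
t=3.000: state=(0.428, 0.310, 0.262)
t=3.500: state=(0.343, 0.321, 0.336)
t=4.000: state=(0.274, 0.315, 0.411)
t=4.500: state=(0.221, 0.296, 0.483)
t=5.000: state=(0.181, 0.270, 0.549)
t=5.500: state=(0.152, 0.240, 0.609)
t=6.000: state=(0.130, 0.209, 0.661)
t=6.500: state=(0.113, 0.180, 0.707)
t=7.000: state=(0.101, 0.154, 0.746)
t=7.500: state=(0.091, 0.130, 0.779)
t=8.000: state=(0.084, 0.109, 0.807)
t=8.500: state=(0.078, 0.092, 0.830)
t=8.760: state=(0.076, 0.083, 0.841)
compare at T: S=0.076, I=0.083, R=0.841

largest component: R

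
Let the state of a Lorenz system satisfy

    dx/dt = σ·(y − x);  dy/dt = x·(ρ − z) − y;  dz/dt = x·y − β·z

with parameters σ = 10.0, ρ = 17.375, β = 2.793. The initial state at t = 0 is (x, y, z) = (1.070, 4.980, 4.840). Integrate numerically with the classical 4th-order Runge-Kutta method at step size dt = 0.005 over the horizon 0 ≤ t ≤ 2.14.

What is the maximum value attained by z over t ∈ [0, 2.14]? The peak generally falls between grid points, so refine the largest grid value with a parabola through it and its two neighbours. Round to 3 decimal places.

t=0.000: state=(1.070, 4.980, 4.840)
step 1 (dt=0.005): k1=(39.100, 8.432, -8.190), k2=(38.333, 9.661, -7.621), k3=(38.383, 9.632, -7.631), k4=(37.662, 10.838, -7.066); state += dt/6·(k1+2k2+2k3+k4)
t=0.005: state=(1.262, 5.028, 4.802)
t=0.010: state=(1.447, 5.088, 4.769)
t=0.015: state=(1.626, 5.160, 4.742)
continuing one RK4 step at a time; state shown every 20 steps (Δt=0.1):
t=0.100: state=(4.403, 7.834, 5.260)
t=0.200: state=(8.495, 13.124, 10.069)
t=0.300: state=(12.166, 13.575, 20.944)
t=0.400: state=(9.913, 4.733, 25.228)
t=0.500: state=(4.625, 0.247, 20.358)
t=0.600: state=(1.689, 0.012, 15.398)
t=0.700: state=(0.771, 0.405, 11.664)
t=0.800: state=(0.693, 0.838, 8.859)
t=0.900: state=(1.014, 1.521, 6.786)
t=1.000: state=(1.775, 2.848, 5.394)
t=1.100: state=(3.330, 5.479, 4.999)
t=1.200: state=(6.291, 10.110, 7.080)
t=1.300: state=(10.511, 14.407, 14.900)
t=1.400: state=(11.814, 9.704, 24.384)
t=1.500: state=(7.357, 1.996, 23.142)
t=1.600: state=(3.085, 0.178, 17.853)
t=1.700: state=(1.319, 0.450, 13.546)
t=1.800: state=(0.951, 0.958, 10.309)
t=1.900: state=(1.207, 1.698, 7.918)
t=2.000: state=(1.975, 3.069, 6.314)
t=2.100: state=(3.551, 5.708, 5.826)
t=2.140: state=(4.530, 7.281, 6.204)
largest grid value and its neighbours: z(0.375)=25.46192, z(0.380)=25.47693, z(0.385)=25.45916
parabola through these three points peaks at t≈0.380 with z≈25.47696

max z = 25.477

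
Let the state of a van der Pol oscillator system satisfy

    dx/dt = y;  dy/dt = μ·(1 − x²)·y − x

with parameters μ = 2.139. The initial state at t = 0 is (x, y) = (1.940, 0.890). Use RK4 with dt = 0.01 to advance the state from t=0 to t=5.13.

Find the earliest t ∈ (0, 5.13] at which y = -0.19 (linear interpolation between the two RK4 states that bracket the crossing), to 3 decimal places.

t = 0.359

t=0.000: state=(1.940, 0.890)
step 1 (dt=0.01): k1=(0.890, -7.201), k2=(0.854, -7.024), k3=(0.855, -7.028), k4=(0.820, -6.852); state += dt/6·(k1+2k2+2k3+k4)
t=0.010: state=(1.949, 0.820)
t=0.020: state=(1.956, 0.753)
t=0.030: state=(1.964, 0.690)
continuing one RK4 step at a time; state shown every 20 steps (Δt=0.2):
t=0.200: state=(2.015, 0.026)
t=0.350: state=(2.001, -0.183)
next step: t=0.360: state=(1.999, -0.191) — y has crossed -0.19
linear interpolation between t=0.350 (-0.18301) and t=0.360 (-0.19101) → t≈0.359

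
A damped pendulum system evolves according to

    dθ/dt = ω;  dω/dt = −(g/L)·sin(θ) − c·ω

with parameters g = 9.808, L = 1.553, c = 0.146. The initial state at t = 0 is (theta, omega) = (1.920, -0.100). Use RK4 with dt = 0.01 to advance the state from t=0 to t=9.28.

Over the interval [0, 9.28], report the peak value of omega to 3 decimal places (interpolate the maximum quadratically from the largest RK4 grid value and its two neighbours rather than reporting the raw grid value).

t=0.000: state=(1.920, -0.100)
step 1 (dt=0.01): k1=(-0.100, -5.920), k2=(-0.130, -5.917), k3=(-0.130, -5.917), k4=(-0.159, -5.914); state += dt/6·(k1+2k2+2k3+k4)
t=0.010: state=(1.919, -0.159)
t=0.020: state=(1.917, -0.218)
t=0.030: state=(1.914, -0.277)
continuing one RK4 step at a time; state shown every 50 steps (Δt=0.5):
t=0.500: state=(1.127, -3.046)
t=1.000: state=(-0.704, -3.393)
t=1.500: state=(-1.661, -0.319)
t=2.000: state=(-1.049, 2.683)
t=2.500: state=(0.603, 3.115)
t=3.000: state=(1.469, 0.186)
t=3.500: state=(0.810, -2.666)
t=4.000: state=(-0.697, -2.598)
t=4.500: state=(-1.303, 0.289)
t=5.000: state=(-0.476, 2.738)
t=5.500: state=(0.847, 1.897)
t=6.000: state=(1.097, -0.930)
t=6.500: state=(0.089, -2.654)
t=7.000: state=(-0.953, -1.052)
t=7.500: state=(-0.806, 1.562)
t=8.000: state=(0.289, 2.258)
t=8.500: state=(0.950, 0.141)
t=9.000: state=(0.433, -1.982)
t=9.280: state=(-0.168, -2.130)
largest grid value and its neighbours: omega(2.290)=3.54495, omega(2.300)=3.54570, omega(2.310)=3.54422
parabola through these three points peaks at t≈2.298 with omega≈3.54573

max omega = 3.546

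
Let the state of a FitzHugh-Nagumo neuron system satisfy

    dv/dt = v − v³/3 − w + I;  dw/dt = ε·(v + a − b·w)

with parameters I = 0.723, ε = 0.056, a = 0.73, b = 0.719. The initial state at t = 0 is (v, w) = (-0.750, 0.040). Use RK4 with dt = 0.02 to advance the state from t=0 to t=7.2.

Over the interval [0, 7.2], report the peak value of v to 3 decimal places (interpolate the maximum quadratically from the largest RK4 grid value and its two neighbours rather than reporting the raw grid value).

t=0.000: state=(-0.750, 0.040)
step 1 (dt=0.02): k1=(0.074, -0.003), k2=(0.074, -0.003), k3=(0.074, -0.003), k4=(0.074, -0.003); state += dt/6·(k1+2k2+2k3+k4)
t=0.020: state=(-0.749, 0.040)
t=0.040: state=(-0.747, 0.040)
t=0.060: state=(-0.746, 0.040)
continuing one RK4 step at a time; state shown every 25 steps (Δt=0.5):
t=0.500: state=(-0.708, 0.039)
t=1.000: state=(-0.655, 0.040)
t=1.500: state=(-0.584, 0.042)
t=2.000: state=(-0.488, 0.046)
t=2.500: state=(-0.350, 0.054)
t=3.000: state=(-0.142, 0.066)
t=3.500: state=(0.188, 0.085)
t=4.000: state=(0.694, 0.116)
t=4.500: state=(1.305, 0.161)
t=5.000: state=(1.722, 0.221)
t=5.500: state=(1.869, 0.287)
t=6.000: state=(1.894, 0.354)
t=6.500: state=(1.882, 0.420)
t=7.000: state=(1.861, 0.483)
t=7.200: state=(1.851, 0.508)
largest grid value and its neighbours: v(5.960)=1.89403, v(5.980)=1.89407, v(6.000)=1.89406
parabola through these three points peaks at t≈5.985 with v≈1.89407

max v = 1.894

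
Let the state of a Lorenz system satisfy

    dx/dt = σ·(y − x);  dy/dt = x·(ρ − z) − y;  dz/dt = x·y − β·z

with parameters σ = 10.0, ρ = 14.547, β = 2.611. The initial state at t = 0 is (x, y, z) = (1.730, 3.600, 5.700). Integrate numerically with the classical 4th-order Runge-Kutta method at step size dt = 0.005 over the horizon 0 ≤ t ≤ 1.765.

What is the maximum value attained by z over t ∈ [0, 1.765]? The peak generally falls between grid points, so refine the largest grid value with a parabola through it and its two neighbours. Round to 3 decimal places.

t=0.000: state=(1.730, 3.600, 5.700)
step 1 (dt=0.005): k1=(18.700, 11.705, -8.655), k2=(18.525, 12.128, -8.378), k3=(18.540, 12.122, -8.379), k4=(18.379, 12.541, -8.101); state += dt/6·(k1+2k2+2k3+k4)
t=0.005: state=(1.823, 3.661, 5.658)
t=0.010: state=(1.914, 3.725, 5.619)
t=0.015: state=(2.004, 3.794, 5.583)
continuing one RK4 step at a time; state shown every 20 steps (Δt=0.1):
t=0.100: state=(3.550, 5.544, 5.470)
t=0.200: state=(5.944, 8.741, 7.243)
t=0.300: state=(8.798, 11.306, 12.393)
t=0.400: state=(9.867, 9.079, 18.548)
t=0.500: state=(7.466, 4.068, 19.337)
t=0.600: state=(4.309, 1.762, 16.262)
t=0.700: state=(2.563, 1.548, 12.976)
t=0.800: state=(2.075, 2.023, 10.338)
t=0.900: state=(2.345, 2.912, 8.430)
t=1.000: state=(3.211, 4.395, 7.379)
t=1.100: state=(4.753, 6.662, 7.628)
t=1.200: state=(6.937, 9.257, 10.067)
t=1.300: state=(8.848, 9.972, 14.777)
t=1.400: state=(8.629, 7.062, 18.239)
t=1.500: state=(6.334, 3.766, 17.542)
t=1.600: state=(4.161, 2.536, 14.867)
t=1.700: state=(3.126, 2.630, 12.231)
t=1.765: state=(2.990, 3.044, 10.832)
largest grid value and its neighbours: z(0.455)=19.76176, z(0.460)=19.76975, z(0.465)=19.76232
parabola through these three points peaks at t≈0.460 with z≈19.76975

max z = 19.770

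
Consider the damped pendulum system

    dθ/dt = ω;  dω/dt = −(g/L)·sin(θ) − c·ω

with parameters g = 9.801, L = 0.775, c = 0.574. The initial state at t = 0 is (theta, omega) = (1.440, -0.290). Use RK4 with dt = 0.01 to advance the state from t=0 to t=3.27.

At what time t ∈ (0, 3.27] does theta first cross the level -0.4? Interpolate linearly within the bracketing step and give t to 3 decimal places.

t = 0.617

t=0.000: state=(1.440, -0.290)
step 1 (dt=0.01): k1=(-0.290, -12.372), k2=(-0.352, -12.334), k3=(-0.352, -12.334), k4=(-0.413, -12.295); state += dt/6·(k1+2k2+2k3+k4)
t=0.010: state=(1.436, -0.413)
t=0.020: state=(1.432, -0.536)
t=0.030: state=(1.426, -0.658)
continuing one RK4 step at a time; state shown every 20 steps (Δt=0.2):
t=0.200: state=(1.147, -2.569)
t=0.400: state=(0.466, -4.011)
t=0.600: state=(-0.337, -3.695)
t=0.610: state=(-0.374, -3.630)
next step: t=0.620: state=(-0.410, -3.561) — theta has crossed -0.4
linear interpolation between t=0.610 (-0.37383) and t=0.620 (-0.40978) → t≈0.617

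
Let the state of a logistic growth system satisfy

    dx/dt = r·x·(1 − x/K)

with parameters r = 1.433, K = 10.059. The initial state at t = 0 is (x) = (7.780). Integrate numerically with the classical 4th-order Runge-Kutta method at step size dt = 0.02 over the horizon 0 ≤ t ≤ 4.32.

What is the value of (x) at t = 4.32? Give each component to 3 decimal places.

t=0.000: state=(7.780)
step 1 (dt=0.02): k1=(2.526), k2=(2.506), k3=(2.506), k4=(2.486); state += dt/6·(k1+2k2+2k3+k4)
t=0.020: state=(7.830)
t=0.040: state=(7.879)
t=0.060: state=(7.928)
continuing one RK4 step at a time; state shown every 10 steps (Δt=0.2):
t=0.200: state=(8.246)
t=0.400: state=(8.633)
t=0.600: state=(8.949)
t=0.800: state=(9.202)
t=1.000: state=(9.402)
t=1.200: state=(9.557)
t=1.400: state=(9.678)
t=1.600: state=(9.770)
t=1.800: state=(9.840)
t=2.000: state=(9.894)
t=2.200: state=(9.935)
t=2.400: state=(9.965)
t=2.600: state=(9.989)
t=2.800: state=(10.006)
t=3.000: state=(10.019)
t=3.200: state=(10.029)
t=3.400: state=(10.036)
t=3.600: state=(10.042)
t=3.800: state=(10.046)
t=4.000: state=(10.049)
t=4.200: state=(10.052)
t=4.320: state=(10.053)

(x) = (10.053)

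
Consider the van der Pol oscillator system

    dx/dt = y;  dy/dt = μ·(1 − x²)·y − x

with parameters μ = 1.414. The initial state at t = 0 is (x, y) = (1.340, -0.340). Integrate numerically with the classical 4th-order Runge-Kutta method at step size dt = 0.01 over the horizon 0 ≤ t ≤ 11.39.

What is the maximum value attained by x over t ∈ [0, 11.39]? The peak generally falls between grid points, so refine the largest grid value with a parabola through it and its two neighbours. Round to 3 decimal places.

max x = 2.014

t=0.000: state=(1.340, -0.340)
step 1 (dt=0.01): k1=(-0.340, -0.958), k2=(-0.345, -0.953), k3=(-0.345, -0.953), k4=(-0.350, -0.948); state += dt/6·(k1+2k2+2k3+k4)
t=0.010: state=(1.337, -0.350)
t=0.020: state=(1.333, -0.359)
t=0.030: state=(1.329, -0.368)
continuing one RK4 step at a time; state shown every 50 steps (Δt=0.5):
t=0.500: state=(1.061, -0.773)
t=1.000: state=(0.529, -1.442)
t=1.500: state=(-0.517, -2.820)
t=2.000: state=(-1.784, -1.391)
t=2.500: state=(-1.965, 0.222)
t=3.000: state=(-1.774, 0.486)
t=3.500: state=(-1.493, 0.642)
t=4.000: state=(-1.113, 0.917)
t=4.500: state=(-0.512, 1.600)
t=5.000: state=(0.641, 3.043)
t=5.500: state=(1.877, 1.122)
t=6.000: state=(1.982, -0.274)
t=6.500: state=(1.780, -0.492)
t=7.000: state=(1.499, -0.641)
t=7.500: state=(1.119, -0.912)
t=8.000: state=(0.522, -1.587)
t=8.500: state=(-0.622, -3.031)
t=9.000: state=(-1.870, -1.160)
t=9.500: state=(-1.984, 0.268)
t=10.000: state=(-1.783, 0.490)
t=10.500: state=(-1.503, 0.639)
t=11.000: state=(-1.125, 0.907)
t=11.390: state=(-0.694, 1.363)
largest grid value and its neighbours: x(5.790)=2.01401, x(5.800)=2.01403, x(5.810)=2.01384
parabola through these three points peaks at t≈5.796 with x≈2.01404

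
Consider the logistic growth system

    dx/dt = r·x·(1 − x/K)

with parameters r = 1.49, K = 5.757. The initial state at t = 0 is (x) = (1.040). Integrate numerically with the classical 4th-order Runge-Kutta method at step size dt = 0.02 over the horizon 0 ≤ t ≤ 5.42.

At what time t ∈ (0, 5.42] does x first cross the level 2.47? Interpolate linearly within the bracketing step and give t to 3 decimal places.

t = 0.823

t=0.000: state=(1.040)
step 1 (dt=0.02): k1=(1.270), k2=(1.282), k3=(1.282), k4=(1.294); state += dt/6·(k1+2k2+2k3+k4)
t=0.020: state=(1.066)
t=0.040: state=(1.092)
t=0.060: state=(1.118)
continuing one RK4 step at a time; state shown every 10 steps (Δt=0.2):
t=0.200: state=(1.318)
t=0.400: state=(1.645)
t=0.600: state=(2.016)
t=0.800: state=(2.422)
t=0.820: state=(2.464)
next step: t=0.840: state=(2.506) — x has crossed 2.47
linear interpolation between t=0.820 (2.46380) and t=0.840 (2.50589) → t≈0.823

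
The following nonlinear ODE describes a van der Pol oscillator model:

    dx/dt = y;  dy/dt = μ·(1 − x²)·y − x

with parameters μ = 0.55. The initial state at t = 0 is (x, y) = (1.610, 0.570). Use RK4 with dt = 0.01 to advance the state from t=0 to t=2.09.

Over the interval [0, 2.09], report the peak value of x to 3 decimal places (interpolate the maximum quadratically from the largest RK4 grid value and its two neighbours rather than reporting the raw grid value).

max x = 1.691

t=0.000: state=(1.610, 0.570)
step 1 (dt=0.01): k1=(0.570, -2.109), k2=(0.559, -2.106), k3=(0.559, -2.105), k4=(0.549, -2.102); state += dt/6·(k1+2k2+2k3+k4)
t=0.010: state=(1.616, 0.549)
t=0.020: state=(1.621, 0.528)
t=0.030: state=(1.626, 0.507)
continuing one RK4 step at a time; state shown every 10 steps (Δt=0.1):
t=0.100: state=(1.657, 0.364)
t=0.200: state=(1.683, 0.170)
t=0.300: state=(1.691, -0.007)
t=0.400: state=(1.682, -0.166)
t=0.500: state=(1.658, -0.310)
t=0.600: state=(1.621, -0.439)
t=0.700: state=(1.571, -0.556)
t=0.800: state=(1.510, -0.664)
t=0.900: state=(1.438, -0.766)
t=1.000: state=(1.357, -0.863)
t=1.100: state=(1.266, -0.958)
t=1.200: state=(1.165, -1.053)
t=1.300: state=(1.055, -1.150)
t=1.400: state=(0.935, -1.250)
t=1.500: state=(0.805, -1.355)
t=1.600: state=(0.664, -1.464)
t=1.700: state=(0.512, -1.577)
t=1.800: state=(0.349, -1.693)
t=1.900: state=(0.173, -1.809)
t=2.000: state=(-0.013, -1.919)
t=2.090: state=(-0.190, -2.006)
largest grid value and its neighbours: x(0.290)=1.69122, x(0.300)=1.69124, x(0.310)=1.69109
parabola through these three points peaks at t≈0.296 with x≈1.69125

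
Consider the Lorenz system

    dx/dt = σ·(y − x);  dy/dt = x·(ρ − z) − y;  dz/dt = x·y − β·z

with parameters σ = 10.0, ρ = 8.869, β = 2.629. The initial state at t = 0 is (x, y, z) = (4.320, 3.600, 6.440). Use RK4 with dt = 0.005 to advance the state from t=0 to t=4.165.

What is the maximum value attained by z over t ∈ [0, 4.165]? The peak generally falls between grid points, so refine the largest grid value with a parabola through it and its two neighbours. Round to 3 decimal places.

t=0.000: state=(4.320, 3.600, 6.440)
step 1 (dt=0.005): k1=(-7.200, 6.893, -1.379), k2=(-6.848, 6.847, -1.360), k3=(-6.858, 6.849, -1.358), k4=(-6.515, 6.805, -1.338); state += dt/6·(k1+2k2+2k3+k4)
t=0.005: state=(4.286, 3.634, 6.433)
t=0.010: state=(4.255, 3.668, 6.427)
t=0.015: state=(4.227, 3.701, 6.420)
continuing one RK4 step at a time; state shown every 40 steps (Δt=0.2):
t=0.200: state=(4.396, 4.797, 6.596)
t=0.400: state=(5.156, 5.395, 7.826)
t=0.600: state=(5.100, 4.826, 8.814)
t=0.800: state=(4.404, 4.080, 8.436)
t=1.000: state=(4.038, 4.011, 7.562)
t=1.200: state=(4.247, 4.454, 7.175)
t=1.400: state=(4.704, 4.908, 7.549)
t=1.600: state=(4.899, 4.873, 8.186)
t=1.800: state=(4.654, 4.476, 8.315)
t=2.000: state=(4.352, 4.258, 7.928)
t=2.200: state=(4.324, 4.384, 7.571)
t=2.400: state=(4.527, 4.647, 7.593)
t=2.600: state=(4.708, 4.751, 7.898)
t=2.800: state=(4.675, 4.609, 8.102)
t=3.000: state=(4.512, 4.435, 8.005)
t=3.200: state=(4.426, 4.421, 7.788)
t=3.400: state=(4.486, 4.541, 7.704)
t=3.600: state=(4.597, 4.642, 7.810)
t=3.800: state=(4.632, 4.620, 7.955)
t=4.000: state=(4.569, 4.526, 7.974)
t=4.165: state=(4.507, 4.480, 7.897)
largest grid value and its neighbours: z(0.630)=8.83895, z(0.635)=8.83977, z(0.640)=8.83963
parabola through these three points peaks at t≈0.637 with z≈8.83983

max z = 8.840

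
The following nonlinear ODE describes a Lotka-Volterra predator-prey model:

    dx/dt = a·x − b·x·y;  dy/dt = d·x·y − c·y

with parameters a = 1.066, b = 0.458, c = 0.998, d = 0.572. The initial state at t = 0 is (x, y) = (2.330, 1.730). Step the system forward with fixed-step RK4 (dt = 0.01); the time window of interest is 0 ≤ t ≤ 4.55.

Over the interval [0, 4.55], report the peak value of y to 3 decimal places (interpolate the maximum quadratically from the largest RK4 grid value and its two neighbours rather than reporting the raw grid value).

t=0.000: state=(2.330, 1.730)
step 1 (dt=0.01): k1=(0.638, 0.579), k2=(0.635, 0.583), k3=(0.635, 0.583), k4=(0.633, 0.587); state += dt/6·(k1+2k2+2k3+k4)
t=0.010: state=(2.336, 1.736)
t=0.020: state=(2.343, 1.742)
t=0.030: state=(2.349, 1.748)
continuing one RK4 step at a time; state shown every 20 steps (Δt=0.2):
t=0.200: state=(2.447, 1.863)
t=0.400: state=(2.535, 2.029)
t=0.600: state=(2.582, 2.228)
t=0.800: state=(2.579, 2.453)
t=1.000: state=(2.522, 2.691)
t=1.200: state=(2.413, 2.924)
t=1.400: state=(2.263, 3.131)
t=1.600: state=(2.086, 3.289)
t=1.800: state=(1.901, 3.384)
t=2.000: state=(1.723, 3.410)
t=2.200: state=(1.562, 3.369)
t=2.400: state=(1.426, 3.273)
t=2.600: state=(1.315, 3.135)
t=2.800: state=(1.231, 2.970)
t=3.000: state=(1.170, 2.790)
t=3.200: state=(1.131, 2.606)
t=3.400: state=(1.112, 2.426)
t=3.600: state=(1.110, 2.256)
t=3.800: state=(1.126, 2.100)
t=4.000: state=(1.157, 1.959)
t=4.200: state=(1.204, 1.837)
t=4.400: state=(1.265, 1.732)
t=4.550: state=(1.321, 1.666)
largest grid value and its neighbours: y(1.960)=3.40998, y(1.970)=3.41014, y(1.980)=3.41013
parabola through these three points peaks at t≈1.974 with y≈3.41015

max y = 3.410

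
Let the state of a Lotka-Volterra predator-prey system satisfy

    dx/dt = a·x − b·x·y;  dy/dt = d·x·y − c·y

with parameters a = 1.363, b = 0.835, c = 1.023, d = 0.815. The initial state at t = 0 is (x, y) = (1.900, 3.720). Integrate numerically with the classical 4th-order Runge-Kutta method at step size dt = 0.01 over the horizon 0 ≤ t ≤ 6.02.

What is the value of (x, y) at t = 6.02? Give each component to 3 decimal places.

t=0.000: state=(1.900, 3.720)
step 1 (dt=0.01): k1=(-3.312, 1.955), k2=(-3.299, 1.910), k3=(-3.298, 1.910), k4=(-3.284, 1.864); state += dt/6·(k1+2k2+2k3+k4)
t=0.010: state=(1.867, 3.739)
t=0.020: state=(1.834, 3.757)
t=0.030: state=(1.802, 3.775)
continuing one RK4 step at a time; state shown every 20 steps (Δt=0.2):
t=0.200: state=(1.311, 3.930)
t=0.400: state=(0.898, 3.825)
t=0.600: state=(0.637, 3.527)
t=0.800: state=(0.479, 3.144)
t=1.000: state=(0.385, 2.748)
t=1.200: state=(0.330, 2.373)
t=1.400: state=(0.300, 2.035)
t=1.600: state=(0.287, 1.739)
t=1.800: state=(0.289, 1.485)
t=2.000: state=(0.301, 1.270)
t=2.200: state=(0.325, 1.089)
t=2.400: state=(0.361, 0.938)
t=2.600: state=(0.409, 0.814)
t=2.800: state=(0.473, 0.713)
t=3.000: state=(0.556, 0.632)
t=3.200: state=(0.661, 0.568)
t=3.400: state=(0.792, 0.521)
t=3.600: state=(0.957, 0.489)
t=3.800: state=(1.160, 0.474)
t=4.000: state=(1.407, 0.476)
t=4.200: state=(1.704, 0.499)
t=4.400: state=(2.051, 0.552)
t=4.600: state=(2.439, 0.649)
t=4.800: state=(2.839, 0.813)
t=5.000: state=(3.188, 1.084)
t=5.200: state=(3.380, 1.513)
t=5.400: state=(3.282, 2.133)
t=5.600: state=(2.839, 2.875)
t=5.800: state=(2.178, 3.531)
t=6.000: state=(1.532, 3.887)
t=6.020: state=(1.475, 3.903)

(x, y) = (1.475, 3.903)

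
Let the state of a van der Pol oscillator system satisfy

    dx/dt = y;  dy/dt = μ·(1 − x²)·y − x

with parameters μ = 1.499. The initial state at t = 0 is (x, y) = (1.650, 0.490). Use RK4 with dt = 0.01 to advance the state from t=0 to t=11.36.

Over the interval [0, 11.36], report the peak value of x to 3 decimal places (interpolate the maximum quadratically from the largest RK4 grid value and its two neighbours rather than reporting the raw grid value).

t=0.000: state=(1.650, 0.490)
step 1 (dt=0.01): k1=(0.490, -2.915), k2=(0.475, -2.886), k3=(0.476, -2.886), k4=(0.461, -2.856); state += dt/6·(k1+2k2+2k3+k4)
t=0.010: state=(1.655, 0.461)
t=0.020: state=(1.659, 0.433)
t=0.030: state=(1.663, 0.405)
continuing one RK4 step at a time; state shown every 50 steps (Δt=0.5):
t=0.500: state=(1.644, -0.335)
t=1.000: state=(1.400, -0.619)
t=1.500: state=(1.016, -0.958)
t=2.000: state=(0.362, -1.799)
t=2.500: state=(-0.932, -3.201)
t=3.000: state=(-1.963, -0.585)
t=3.500: state=(-1.946, 0.339)
t=4.000: state=(-1.732, 0.496)
t=4.500: state=(-1.450, 0.644)
t=5.000: state=(-1.065, 0.936)
t=5.500: state=(-0.439, 1.705)
t=6.000: state=(0.805, 3.209)
t=6.500: state=(1.941, 0.773)
t=7.000: state=(1.963, -0.317)
t=7.500: state=(1.756, -0.485)
t=8.000: state=(1.481, -0.626)
t=8.500: state=(1.109, -0.896)
t=9.000: state=(0.517, -1.591)
t=9.500: state=(-0.654, -3.138)
t=10.000: state=(-1.898, -1.038)
t=10.500: state=(-1.978, 0.285)
t=11.000: state=(-1.779, 0.474)
t=11.360: state=(-1.592, 0.566)
largest grid value and its neighbours: x(6.720)=2.01517, x(6.730)=2.01519, x(6.740)=2.01501
parabola through these three points peaks at t≈6.726 with x≈2.01520

max x = 2.015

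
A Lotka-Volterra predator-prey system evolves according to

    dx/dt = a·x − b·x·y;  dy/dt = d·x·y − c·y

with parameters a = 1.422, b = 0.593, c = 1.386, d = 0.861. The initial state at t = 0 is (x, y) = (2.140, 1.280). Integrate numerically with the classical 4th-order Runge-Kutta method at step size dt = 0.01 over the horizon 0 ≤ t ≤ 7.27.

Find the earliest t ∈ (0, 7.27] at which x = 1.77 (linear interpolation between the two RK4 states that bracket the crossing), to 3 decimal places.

t=0.000: state=(2.140, 1.280)
step 1 (dt=0.01): k1=(1.419, 0.584), k2=(1.420, 0.594), k3=(1.420, 0.594), k4=(1.421, 0.603); state += dt/6·(k1+2k2+2k3+k4)
t=0.010: state=(2.154, 1.286)
t=0.020: state=(2.168, 1.292)
t=0.030: state=(2.183, 1.298)
continuing one RK4 step at a time; state shown every 25 steps (Δt=0.25):
t=0.250: state=(2.491, 1.490)
t=0.500: state=(2.779, 1.862)
t=0.750: state=(2.891, 2.434)
t=1.000: state=(2.726, 3.168)
t=1.250: state=(2.305, 3.863)
t=1.500: state=(1.794, 4.245)
t=1.510: state=(1.774, 4.252)
next step: t=1.520: state=(1.755, 4.257) — x has crossed 1.77
linear interpolation between t=1.510 (1.77424) and t=1.520 (1.75482) → t≈1.512

t = 1.512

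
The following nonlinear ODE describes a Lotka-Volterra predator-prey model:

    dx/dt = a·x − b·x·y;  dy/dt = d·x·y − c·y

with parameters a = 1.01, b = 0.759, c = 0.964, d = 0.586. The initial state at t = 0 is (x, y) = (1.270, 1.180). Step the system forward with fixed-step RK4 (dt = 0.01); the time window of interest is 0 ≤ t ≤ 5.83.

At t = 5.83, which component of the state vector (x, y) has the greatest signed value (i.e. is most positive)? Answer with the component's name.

t=0.000: state=(1.270, 1.180)
step 1 (dt=0.01): k1=(0.145, -0.259), k2=(0.147, -0.259), k3=(0.147, -0.259), k4=(0.148, -0.258); state += dt/6·(k1+2k2+2k3+k4)
t=0.010: state=(1.271, 1.177)
t=0.020: state=(1.273, 1.175)
t=0.030: state=(1.274, 1.172)
continuing one RK4 step at a time; state shown every 20 steps (Δt=0.2):
t=0.200: state=(1.304, 1.131)
t=0.400: state=(1.349, 1.090)
t=0.600: state=(1.403, 1.056)
t=0.800: state=(1.465, 1.030)
t=1.000: state=(1.536, 1.013)
t=1.200: state=(1.613, 1.004)
t=1.400: state=(1.695, 1.005)
t=1.600: state=(1.780, 1.016)
t=1.800: state=(1.864, 1.038)
t=2.000: state=(1.944, 1.070)
t=2.200: state=(2.017, 1.113)
t=2.400: state=(2.076, 1.167)
t=2.600: state=(2.119, 1.230)
t=2.800: state=(2.140, 1.302)
t=3.000: state=(2.136, 1.380)
t=3.200: state=(2.108, 1.460)
t=3.400: state=(2.055, 1.537)
t=3.600: state=(1.981, 1.606)
t=3.800: state=(1.891, 1.662)
t=4.000: state=(1.793, 1.700)
t=4.200: state=(1.692, 1.720)
t=4.400: state=(1.595, 1.720)
t=4.600: state=(1.505, 1.700)
t=4.800: state=(1.427, 1.665)
t=5.000: state=(1.361, 1.616)
t=5.200: state=(1.309, 1.558)
t=5.400: state=(1.270, 1.494)
t=5.600: state=(1.245, 1.428)
t=5.800: state=(1.233, 1.362)
t=5.830: state=(1.233, 1.352)
compare at T: x=1.233, y=1.352

largest component: y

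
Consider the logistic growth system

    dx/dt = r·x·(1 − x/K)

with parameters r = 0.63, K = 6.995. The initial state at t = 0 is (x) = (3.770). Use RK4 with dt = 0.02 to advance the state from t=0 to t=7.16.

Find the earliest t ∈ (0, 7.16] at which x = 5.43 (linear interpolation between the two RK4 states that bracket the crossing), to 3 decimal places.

t=0.000: state=(3.770)
step 1 (dt=0.02): k1=(1.095), k2=(1.094), k3=(1.094), k4=(1.094); state += dt/6·(k1+2k2+2k3+k4)
t=0.020: state=(3.792)
t=0.040: state=(3.814)
t=0.060: state=(3.836)
continuing one RK4 step at a time; state shown every 25 steps (Δt=0.5):
t=0.500: state=(4.306)
t=1.000: state=(4.806)
t=1.500: state=(5.250)
t=1.720: state=(5.425)
next step: t=1.740: state=(5.440) — x has crossed 5.43
linear interpolation between t=1.720 (5.42476) and t=1.740 (5.44005) → t≈1.727

t = 1.727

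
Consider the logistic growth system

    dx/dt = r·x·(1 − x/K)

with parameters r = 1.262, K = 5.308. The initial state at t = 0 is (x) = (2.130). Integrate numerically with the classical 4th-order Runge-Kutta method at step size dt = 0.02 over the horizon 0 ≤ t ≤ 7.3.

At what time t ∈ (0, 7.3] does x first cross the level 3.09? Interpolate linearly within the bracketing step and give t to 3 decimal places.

t=0.000: state=(2.130)
step 1 (dt=0.02): k1=(1.609), k2=(1.613), k3=(1.613), k4=(1.617); state += dt/6·(k1+2k2+2k3+k4)
t=0.020: state=(2.162)
t=0.040: state=(2.195)
t=0.060: state=(2.227)
continuing one RK4 step at a time; state shown every 25 steps (Δt=0.5):
t=0.500: state=(2.959)
t=0.560: state=(3.058)
next step: t=0.580: state=(3.090) — x has crossed 3.09
linear interpolation between t=0.560 (3.05769) and t=0.580 (3.09034) → t≈0.580

t = 0.580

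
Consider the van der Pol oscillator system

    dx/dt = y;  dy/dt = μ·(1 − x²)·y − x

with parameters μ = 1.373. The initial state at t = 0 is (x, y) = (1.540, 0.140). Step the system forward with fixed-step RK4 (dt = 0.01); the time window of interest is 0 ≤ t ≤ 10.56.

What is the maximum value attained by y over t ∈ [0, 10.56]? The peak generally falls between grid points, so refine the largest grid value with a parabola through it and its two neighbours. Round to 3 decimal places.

t=0.000: state=(1.540, 0.140)
step 1 (dt=0.01): k1=(0.140, -1.804), k2=(0.131, -1.788), k3=(0.131, -1.788), k4=(0.122, -1.772); state += dt/6·(k1+2k2+2k3+k4)
t=0.010: state=(1.541, 0.122)
t=0.020: state=(1.542, 0.105)
t=0.030: state=(1.543, 0.087)
continuing one RK4 step at a time; state shown every 50 steps (Δt=0.5):
t=0.500: state=(1.441, -0.451)
t=1.000: state=(1.125, -0.816)
t=1.500: state=(0.583, -1.439)
t=2.000: state=(-0.449, -2.787)
t=2.500: state=(-1.758, -1.560)
t=3.000: state=(-1.985, 0.193)
t=3.500: state=(-1.799, 0.484)
t=4.000: state=(-1.519, 0.641)
t=4.500: state=(-1.140, 0.906)
t=5.000: state=(-0.552, 1.548)
t=5.500: state=(0.554, 2.942)
t=6.000: state=(1.833, 1.326)
t=6.500: state=(1.991, -0.241)
t=7.000: state=(1.794, -0.493)
t=7.500: state=(1.511, -0.647)
t=8.000: state=(1.129, -0.916)
t=8.500: state=(0.533, -1.574)
t=9.000: state=(-0.592, -2.970)
t=9.500: state=(-1.849, -1.249)
t=10.000: state=(-1.988, 0.254)
t=10.500: state=(-1.788, 0.497)
t=10.560: state=(-1.758, 0.514)
largest grid value and its neighbours: y(5.600)=3.07741, y(5.610)=3.07878, y(5.620)=3.07753
parabola through these three points peaks at t≈5.610 with y≈3.07878

max y = 3.079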